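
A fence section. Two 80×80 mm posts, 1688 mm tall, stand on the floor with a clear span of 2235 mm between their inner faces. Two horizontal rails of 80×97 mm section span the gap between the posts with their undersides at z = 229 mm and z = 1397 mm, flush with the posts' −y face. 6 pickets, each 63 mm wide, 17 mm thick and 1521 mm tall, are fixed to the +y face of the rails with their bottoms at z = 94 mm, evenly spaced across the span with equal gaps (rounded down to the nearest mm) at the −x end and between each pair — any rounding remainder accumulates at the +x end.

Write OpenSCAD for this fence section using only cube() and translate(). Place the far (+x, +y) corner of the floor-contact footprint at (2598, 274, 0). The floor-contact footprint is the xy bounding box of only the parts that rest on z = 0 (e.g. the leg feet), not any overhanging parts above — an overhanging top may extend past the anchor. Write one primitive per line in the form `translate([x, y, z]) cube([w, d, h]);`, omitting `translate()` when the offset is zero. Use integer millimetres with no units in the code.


translate([203, 194, 0]) cube([80, 80, 1688]);
translate([2518, 194, 0]) cube([80, 80, 1688]);
translate([283, 194, 229]) cube([2235, 80, 97]);
translate([283, 194, 1397]) cube([2235, 80, 97]);
translate([548, 274, 94]) cube([63, 17, 1521]);
translate([876, 274, 94]) cube([63, 17, 1521]);
translate([1204, 274, 94]) cube([63, 17, 1521]);
translate([1532, 274, 94]) cube([63, 17, 1521]);
translate([1860, 274, 94]) cube([63, 17, 1521]);
translate([2188, 274, 94]) cube([63, 17, 1521]);


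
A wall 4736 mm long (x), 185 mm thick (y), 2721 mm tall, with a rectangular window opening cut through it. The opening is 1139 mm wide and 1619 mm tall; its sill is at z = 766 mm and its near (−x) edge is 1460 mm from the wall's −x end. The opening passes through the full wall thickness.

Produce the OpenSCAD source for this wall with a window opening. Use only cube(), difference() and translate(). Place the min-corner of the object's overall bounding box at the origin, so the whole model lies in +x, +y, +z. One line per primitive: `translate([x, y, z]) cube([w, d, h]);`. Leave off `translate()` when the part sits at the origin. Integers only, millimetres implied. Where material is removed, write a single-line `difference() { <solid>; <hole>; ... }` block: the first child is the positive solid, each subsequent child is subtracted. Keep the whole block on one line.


difference() { cube([4736, 185, 2721]); translate([1460, 0, 766]) cube([1139, 185, 1619]); }


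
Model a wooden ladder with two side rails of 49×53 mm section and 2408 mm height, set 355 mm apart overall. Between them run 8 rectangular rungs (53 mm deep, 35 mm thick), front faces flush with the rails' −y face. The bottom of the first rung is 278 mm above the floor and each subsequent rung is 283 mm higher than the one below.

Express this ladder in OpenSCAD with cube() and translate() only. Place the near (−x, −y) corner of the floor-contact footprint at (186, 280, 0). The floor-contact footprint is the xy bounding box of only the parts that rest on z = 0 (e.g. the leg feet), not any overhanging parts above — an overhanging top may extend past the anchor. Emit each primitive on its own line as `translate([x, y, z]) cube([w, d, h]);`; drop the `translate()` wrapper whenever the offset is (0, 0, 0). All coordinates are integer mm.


// rung span = 355 - 2*49 = 257
// rung[k] z = 278 + k*283
translate([186, 280, 0]) cube([49, 53, 2408]);
translate([492, 280, 0]) cube([49, 53, 2408]);
translate([235, 280, 278]) cube([257, 53, 35]);
translate([235, 280, 561]) cube([257, 53, 35]);
translate([235, 280, 844]) cube([257, 53, 35]);
translate([235, 280, 1127]) cube([257, 53, 35]);
translate([235, 280, 1410]) cube([257, 53, 35]);
translate([235, 280, 1693]) cube([257, 53, 35]);
translate([235, 280, 1976]) cube([257, 53, 35]);
translate([235, 280, 2259]) cube([257, 53, 35]);


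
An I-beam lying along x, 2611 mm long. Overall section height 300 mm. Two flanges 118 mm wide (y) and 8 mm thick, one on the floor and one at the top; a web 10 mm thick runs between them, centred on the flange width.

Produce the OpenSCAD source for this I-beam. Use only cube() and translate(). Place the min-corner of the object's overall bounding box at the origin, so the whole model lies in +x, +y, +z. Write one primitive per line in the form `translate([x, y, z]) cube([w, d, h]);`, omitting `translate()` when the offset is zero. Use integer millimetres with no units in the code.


cube([2611, 118, 8]);
translate([0, 54, 8]) cube([2611, 10, 284]);
translate([0, 0, 292]) cube([2611, 118, 8]);


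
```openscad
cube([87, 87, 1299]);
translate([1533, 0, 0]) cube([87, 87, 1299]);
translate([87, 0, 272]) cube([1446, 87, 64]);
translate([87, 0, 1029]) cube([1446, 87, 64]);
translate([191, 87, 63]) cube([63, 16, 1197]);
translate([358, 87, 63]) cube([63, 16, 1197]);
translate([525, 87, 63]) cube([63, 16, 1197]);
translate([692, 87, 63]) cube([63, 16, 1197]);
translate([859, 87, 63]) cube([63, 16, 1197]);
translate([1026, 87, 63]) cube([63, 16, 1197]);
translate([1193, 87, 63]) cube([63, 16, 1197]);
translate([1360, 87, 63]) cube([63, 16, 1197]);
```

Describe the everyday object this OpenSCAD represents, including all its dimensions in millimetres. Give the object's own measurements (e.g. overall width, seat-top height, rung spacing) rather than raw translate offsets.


A fence section. Two 87×87 mm posts, 1299 mm tall, stand on the floor with a clear span of 1446 mm between their inner faces. Two horizontal rails of 87×64 mm section span the gap between the posts with their undersides at z = 272 mm and z = 1029 mm, flush with the posts' −y face. 8 pickets, each 63 mm wide, 16 mm thick and 1197 mm tall, are fixed to the +y face of the rails with their bottoms at z = 63 mm, spaced across the span with a 104 mm gap after the −x post and between neighbouring pickets, with 110 mm left before the +x post.


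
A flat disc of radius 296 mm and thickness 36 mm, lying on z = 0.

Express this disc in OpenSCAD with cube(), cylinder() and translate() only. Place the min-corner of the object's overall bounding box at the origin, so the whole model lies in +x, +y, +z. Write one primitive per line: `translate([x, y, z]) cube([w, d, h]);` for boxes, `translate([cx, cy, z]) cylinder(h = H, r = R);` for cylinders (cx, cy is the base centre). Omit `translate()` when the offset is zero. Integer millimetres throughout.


translate([296, 296, 0]) cylinder(h = 36, r = 296);


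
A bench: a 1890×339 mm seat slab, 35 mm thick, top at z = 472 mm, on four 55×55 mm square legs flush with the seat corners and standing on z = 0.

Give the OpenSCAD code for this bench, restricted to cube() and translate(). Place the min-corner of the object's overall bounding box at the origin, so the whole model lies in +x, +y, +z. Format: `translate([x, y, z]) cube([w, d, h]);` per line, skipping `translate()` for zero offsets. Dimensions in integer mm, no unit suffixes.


// leg_h = 472 − 35 = 437
translate([0, 0, 437]) cube([1890, 339, 35]);
cube([55, 55, 437]);
translate([0, 284, 0]) cube([55, 55, 437]);
translate([1835, 0, 0]) cube([55, 55, 437]);
translate([1835, 284, 0]) cube([55, 55, 437]);


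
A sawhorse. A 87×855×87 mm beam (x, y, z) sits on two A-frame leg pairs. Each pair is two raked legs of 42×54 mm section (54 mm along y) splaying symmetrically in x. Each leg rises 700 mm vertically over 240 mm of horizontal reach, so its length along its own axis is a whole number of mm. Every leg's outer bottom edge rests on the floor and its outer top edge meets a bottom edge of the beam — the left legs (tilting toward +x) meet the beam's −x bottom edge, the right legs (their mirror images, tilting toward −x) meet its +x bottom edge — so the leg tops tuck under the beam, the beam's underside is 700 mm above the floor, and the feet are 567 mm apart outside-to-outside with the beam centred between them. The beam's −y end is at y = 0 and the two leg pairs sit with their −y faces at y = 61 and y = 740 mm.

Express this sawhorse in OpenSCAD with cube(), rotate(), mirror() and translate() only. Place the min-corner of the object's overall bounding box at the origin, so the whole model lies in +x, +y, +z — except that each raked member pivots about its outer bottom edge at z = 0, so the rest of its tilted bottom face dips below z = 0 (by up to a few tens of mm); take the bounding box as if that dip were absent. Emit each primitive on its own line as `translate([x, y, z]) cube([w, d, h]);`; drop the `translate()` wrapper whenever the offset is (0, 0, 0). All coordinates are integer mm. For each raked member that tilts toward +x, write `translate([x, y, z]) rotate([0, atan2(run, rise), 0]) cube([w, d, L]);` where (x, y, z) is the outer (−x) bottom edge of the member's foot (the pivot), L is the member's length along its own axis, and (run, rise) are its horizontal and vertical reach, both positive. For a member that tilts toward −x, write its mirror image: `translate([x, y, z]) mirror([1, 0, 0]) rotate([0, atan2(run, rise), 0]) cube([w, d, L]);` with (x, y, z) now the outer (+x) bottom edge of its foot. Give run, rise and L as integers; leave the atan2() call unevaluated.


translate([240, 0, 700]) cube([87, 855, 87]);
translate([0, 61, 0]) rotate([0, atan2(240, 700), 0]) cube([42, 54, 740]);
translate([567, 61, 0]) mirror([1, 0, 0]) rotate([0, atan2(240, 700), 0]) cube([42, 54, 740]);
translate([0, 740, 0]) rotate([0, atan2(240, 700), 0]) cube([42, 54, 740]);
translate([567, 740, 0]) mirror([1, 0, 0]) rotate([0, atan2(240, 700), 0]) cube([42, 54, 740]);


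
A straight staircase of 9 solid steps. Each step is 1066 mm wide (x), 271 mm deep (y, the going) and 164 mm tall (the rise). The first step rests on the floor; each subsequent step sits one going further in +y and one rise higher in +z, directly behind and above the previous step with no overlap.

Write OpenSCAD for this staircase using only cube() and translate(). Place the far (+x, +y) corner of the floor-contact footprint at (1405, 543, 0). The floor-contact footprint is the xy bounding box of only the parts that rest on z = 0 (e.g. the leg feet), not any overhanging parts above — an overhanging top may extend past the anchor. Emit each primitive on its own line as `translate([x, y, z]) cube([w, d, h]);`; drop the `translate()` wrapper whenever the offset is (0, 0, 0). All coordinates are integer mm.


translate([339, 272, 0]) cube([1066, 271, 164]);
translate([339, 543, 164]) cube([1066, 271, 164]);
translate([339, 814, 328]) cube([1066, 271, 164]);
translate([339, 1085, 492]) cube([1066, 271, 164]);
translate([339, 1356, 656]) cube([1066, 271, 164]);
translate([339, 1627, 820]) cube([1066, 271, 164]);
translate([339, 1898, 984]) cube([1066, 271, 164]);
translate([339, 2169, 1148]) cube([1066, 271, 164]);
translate([339, 2440, 1312]) cube([1066, 271, 164]);


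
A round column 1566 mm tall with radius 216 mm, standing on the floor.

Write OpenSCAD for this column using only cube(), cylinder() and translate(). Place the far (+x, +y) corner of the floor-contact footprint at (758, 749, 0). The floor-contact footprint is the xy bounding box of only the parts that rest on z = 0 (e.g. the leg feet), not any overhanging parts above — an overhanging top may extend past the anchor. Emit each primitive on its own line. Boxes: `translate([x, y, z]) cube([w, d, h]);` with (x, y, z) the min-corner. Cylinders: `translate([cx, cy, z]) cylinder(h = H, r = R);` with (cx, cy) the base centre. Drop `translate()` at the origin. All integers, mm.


translate([542, 533, 0]) cylinder(h = 1566, r = 216);


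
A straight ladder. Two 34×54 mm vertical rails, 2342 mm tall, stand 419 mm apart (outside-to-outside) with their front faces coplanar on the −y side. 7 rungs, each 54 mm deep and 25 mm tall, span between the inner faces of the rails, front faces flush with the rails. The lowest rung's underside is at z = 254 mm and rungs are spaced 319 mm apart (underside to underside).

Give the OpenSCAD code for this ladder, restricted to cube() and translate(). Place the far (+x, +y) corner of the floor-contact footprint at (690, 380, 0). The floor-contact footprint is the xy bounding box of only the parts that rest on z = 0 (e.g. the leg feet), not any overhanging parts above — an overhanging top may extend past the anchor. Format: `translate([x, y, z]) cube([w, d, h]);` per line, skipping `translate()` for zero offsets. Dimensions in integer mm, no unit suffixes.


translate([271, 326, 0]) cube([34, 54, 2342]);
translate([656, 326, 0]) cube([34, 54, 2342]);
translate([305, 326, 254]) cube([351, 54, 25]);
translate([305, 326, 573]) cube([351, 54, 25]);
translate([305, 326, 892]) cube([351, 54, 25]);
translate([305, 326, 1211]) cube([351, 54, 25]);
translate([305, 326, 1530]) cube([351, 54, 25]);
translate([305, 326, 1849]) cube([351, 54, 25]);
translate([305, 326, 2168]) cube([351, 54, 25]);


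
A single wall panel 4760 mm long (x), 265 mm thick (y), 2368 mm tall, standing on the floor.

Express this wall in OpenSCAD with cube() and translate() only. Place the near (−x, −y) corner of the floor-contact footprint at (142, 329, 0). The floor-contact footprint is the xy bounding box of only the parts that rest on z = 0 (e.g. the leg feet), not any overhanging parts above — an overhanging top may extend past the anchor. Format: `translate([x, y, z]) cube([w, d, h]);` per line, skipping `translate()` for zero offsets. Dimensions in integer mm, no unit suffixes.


translate([142, 329, 0]) cube([4760, 265, 2368]);


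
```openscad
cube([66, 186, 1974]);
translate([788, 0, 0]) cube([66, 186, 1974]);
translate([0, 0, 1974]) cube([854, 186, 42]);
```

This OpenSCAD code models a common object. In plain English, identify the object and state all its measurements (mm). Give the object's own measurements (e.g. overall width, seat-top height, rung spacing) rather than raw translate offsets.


A door frame. The clear opening is 722 mm wide and 1974 mm high. Two 66 mm wide jambs, 186 mm deep, stand either side of the opening from the floor to the top of the opening. A 42 mm thick head sits across the top of both jambs, spanning the full outside width of the frame.


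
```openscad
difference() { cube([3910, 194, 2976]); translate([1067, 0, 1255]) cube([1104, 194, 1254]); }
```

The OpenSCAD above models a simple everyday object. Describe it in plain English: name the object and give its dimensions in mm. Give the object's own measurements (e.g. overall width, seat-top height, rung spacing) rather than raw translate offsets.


A wall 3910 mm long (x), 194 mm thick (y), 2976 mm tall, with a rectangular window opening cut through it. The opening is 1104 mm wide and 1254 mm tall; its sill is at z = 1255 mm and its near (−x) edge is 1067 mm from the wall's −x end. The opening passes through the full wall thickness.


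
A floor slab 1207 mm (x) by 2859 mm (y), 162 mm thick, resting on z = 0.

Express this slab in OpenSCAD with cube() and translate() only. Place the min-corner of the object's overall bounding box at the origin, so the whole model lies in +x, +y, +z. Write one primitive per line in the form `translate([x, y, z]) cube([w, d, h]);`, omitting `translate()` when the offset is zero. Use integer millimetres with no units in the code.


cube([1207, 2859, 162]);


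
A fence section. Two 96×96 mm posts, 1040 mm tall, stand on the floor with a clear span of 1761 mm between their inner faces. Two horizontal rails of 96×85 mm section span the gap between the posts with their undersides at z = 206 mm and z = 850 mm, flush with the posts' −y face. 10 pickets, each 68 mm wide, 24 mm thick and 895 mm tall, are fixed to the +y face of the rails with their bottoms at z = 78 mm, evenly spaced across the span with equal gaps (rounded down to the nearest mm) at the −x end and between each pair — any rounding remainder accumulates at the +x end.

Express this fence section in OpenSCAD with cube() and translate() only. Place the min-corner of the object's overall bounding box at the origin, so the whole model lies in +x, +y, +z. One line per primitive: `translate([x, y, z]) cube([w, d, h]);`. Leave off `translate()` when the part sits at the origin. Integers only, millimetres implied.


cube([96, 96, 1040]);
translate([1857, 0, 0]) cube([96, 96, 1040]);
translate([96, 0, 206]) cube([1761, 96, 85]);
translate([96, 0, 850]) cube([1761, 96, 85]);
translate([194, 96, 78]) cube([68, 24, 895]);
translate([360, 96, 78]) cube([68, 24, 895]);
translate([526, 96, 78]) cube([68, 24, 895]);
translate([692, 96, 78]) cube([68, 24, 895]);
translate([858, 96, 78]) cube([68, 24, 895]);
translate([1024, 96, 78]) cube([68, 24, 895]);
translate([1190, 96, 78]) cube([68, 24, 895]);
translate([1356, 96, 78]) cube([68, 24, 895]);
translate([1522, 96, 78]) cube([68, 24, 895]);
translate([1688, 96, 78]) cube([68, 24, 895]);


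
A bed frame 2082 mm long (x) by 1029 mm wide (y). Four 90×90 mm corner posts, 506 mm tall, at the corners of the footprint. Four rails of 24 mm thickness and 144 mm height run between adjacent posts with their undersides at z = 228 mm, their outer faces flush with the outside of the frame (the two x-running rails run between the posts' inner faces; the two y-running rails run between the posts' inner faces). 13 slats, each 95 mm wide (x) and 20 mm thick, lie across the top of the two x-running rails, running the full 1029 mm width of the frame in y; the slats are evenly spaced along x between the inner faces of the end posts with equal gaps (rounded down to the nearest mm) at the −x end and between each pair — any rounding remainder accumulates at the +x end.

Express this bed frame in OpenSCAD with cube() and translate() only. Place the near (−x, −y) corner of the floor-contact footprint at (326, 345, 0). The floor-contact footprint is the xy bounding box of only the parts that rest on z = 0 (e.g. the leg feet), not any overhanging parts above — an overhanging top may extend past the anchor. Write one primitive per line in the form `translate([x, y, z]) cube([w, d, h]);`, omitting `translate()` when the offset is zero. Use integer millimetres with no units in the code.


translate([326, 345, 0]) cube([90, 90, 506]);
translate([326, 1284, 0]) cube([90, 90, 506]);
translate([2318, 345, 0]) cube([90, 90, 506]);
translate([2318, 1284, 0]) cube([90, 90, 506]);
translate([416, 345, 228]) cube([1902, 24, 144]);
translate([416, 1350, 228]) cube([1902, 24, 144]);
translate([326, 435, 228]) cube([24, 849, 144]);
translate([2384, 435, 228]) cube([24, 849, 144]);
translate([463, 345, 372]) cube([95, 1029, 20]);
translate([605, 345, 372]) cube([95, 1029, 20]);
translate([747, 345, 372]) cube([95, 1029, 20]);
translate([889, 345, 372]) cube([95, 1029, 20]);
translate([1031, 345, 372]) cube([95, 1029, 20]);
translate([1173, 345, 372]) cube([95, 1029, 20]);
translate([1315, 345, 372]) cube([95, 1029, 20]);
translate([1457, 345, 372]) cube([95, 1029, 20]);
translate([1599, 345, 372]) cube([95, 1029, 20]);
translate([1741, 345, 372]) cube([95, 1029, 20]);
translate([1883, 345, 372]) cube([95, 1029, 20]);
translate([2025, 345, 372]) cube([95, 1029, 20]);
translate([2167, 345, 372]) cube([95, 1029, 20]);


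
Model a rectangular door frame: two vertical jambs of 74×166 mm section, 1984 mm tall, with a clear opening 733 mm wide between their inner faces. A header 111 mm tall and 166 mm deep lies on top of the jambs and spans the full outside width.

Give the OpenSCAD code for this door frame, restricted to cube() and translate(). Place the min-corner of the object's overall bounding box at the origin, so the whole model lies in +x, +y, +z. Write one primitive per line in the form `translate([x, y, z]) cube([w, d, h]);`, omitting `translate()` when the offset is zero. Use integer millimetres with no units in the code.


cube([74, 166, 1984]);
translate([807, 0, 0]) cube([74, 166, 1984]);
translate([0, 0, 1984]) cube([881, 166, 111]);


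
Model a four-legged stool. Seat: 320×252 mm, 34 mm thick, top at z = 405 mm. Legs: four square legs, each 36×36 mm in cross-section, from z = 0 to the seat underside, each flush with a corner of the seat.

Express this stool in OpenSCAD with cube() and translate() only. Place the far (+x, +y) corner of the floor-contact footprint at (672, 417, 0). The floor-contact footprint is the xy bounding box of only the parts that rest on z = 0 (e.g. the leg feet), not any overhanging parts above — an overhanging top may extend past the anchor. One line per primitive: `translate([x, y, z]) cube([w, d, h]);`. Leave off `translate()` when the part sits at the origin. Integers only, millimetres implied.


// leg_h = 405 - 34 = 371
translate([352, 165, 371]) cube([320, 252, 34]);
translate([352, 165, 0]) cube([36, 36, 371]);
translate([636, 165, 0]) cube([36, 36, 371]);
translate([352, 381, 0]) cube([36, 36, 371]);
translate([636, 381, 0]) cube([36, 36, 371]);


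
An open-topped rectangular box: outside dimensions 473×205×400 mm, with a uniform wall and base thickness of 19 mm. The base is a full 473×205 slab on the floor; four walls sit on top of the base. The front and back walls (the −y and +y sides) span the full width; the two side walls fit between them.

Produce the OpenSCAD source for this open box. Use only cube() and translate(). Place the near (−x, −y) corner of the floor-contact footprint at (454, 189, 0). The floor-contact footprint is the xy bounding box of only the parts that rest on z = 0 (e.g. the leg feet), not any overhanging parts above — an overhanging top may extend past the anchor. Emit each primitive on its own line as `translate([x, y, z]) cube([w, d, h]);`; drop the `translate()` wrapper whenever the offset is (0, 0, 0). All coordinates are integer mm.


translate([454, 189, 0]) cube([473, 205, 19]);
translate([454, 189, 19]) cube([473, 19, 381]);
translate([454, 375, 19]) cube([473, 19, 381]);
translate([454, 208, 19]) cube([19, 167, 381]);
translate([908, 208, 19]) cube([19, 167, 381]);


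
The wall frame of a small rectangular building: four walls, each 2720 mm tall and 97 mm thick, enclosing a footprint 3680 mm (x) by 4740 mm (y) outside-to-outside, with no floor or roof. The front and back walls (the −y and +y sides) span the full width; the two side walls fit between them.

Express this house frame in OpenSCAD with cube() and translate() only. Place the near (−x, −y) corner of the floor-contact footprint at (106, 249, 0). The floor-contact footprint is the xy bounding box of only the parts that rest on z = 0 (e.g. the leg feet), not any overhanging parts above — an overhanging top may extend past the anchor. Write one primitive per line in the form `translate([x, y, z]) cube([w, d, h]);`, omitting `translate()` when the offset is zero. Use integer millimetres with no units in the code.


translate([106, 249, 0]) cube([3680, 97, 2720]);
translate([106, 4892, 0]) cube([3680, 97, 2720]);
translate([106, 346, 0]) cube([97, 4546, 2720]);
translate([3689, 346, 0]) cube([97, 4546, 2720]);


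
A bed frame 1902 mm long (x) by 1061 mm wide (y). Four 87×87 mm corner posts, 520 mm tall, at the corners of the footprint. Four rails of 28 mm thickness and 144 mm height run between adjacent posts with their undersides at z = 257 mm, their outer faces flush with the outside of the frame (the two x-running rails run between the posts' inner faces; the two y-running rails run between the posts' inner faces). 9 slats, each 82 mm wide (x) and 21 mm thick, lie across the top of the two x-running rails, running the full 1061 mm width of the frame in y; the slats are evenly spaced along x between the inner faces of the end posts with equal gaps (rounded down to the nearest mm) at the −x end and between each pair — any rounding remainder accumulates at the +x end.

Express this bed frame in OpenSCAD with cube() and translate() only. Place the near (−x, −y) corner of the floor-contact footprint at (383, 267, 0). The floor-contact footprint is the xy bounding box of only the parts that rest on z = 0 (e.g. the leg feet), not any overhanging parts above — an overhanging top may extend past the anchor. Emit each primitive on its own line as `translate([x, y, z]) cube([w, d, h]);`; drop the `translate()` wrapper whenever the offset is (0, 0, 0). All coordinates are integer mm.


translate([383, 267, 0]) cube([87, 87, 520]);
translate([383, 1241, 0]) cube([87, 87, 520]);
translate([2198, 267, 0]) cube([87, 87, 520]);
translate([2198, 1241, 0]) cube([87, 87, 520]);
translate([470, 267, 257]) cube([1728, 28, 144]);
translate([470, 1300, 257]) cube([1728, 28, 144]);
translate([383, 354, 257]) cube([28, 887, 144]);
translate([2257, 354, 257]) cube([28, 887, 144]);
translate([569, 267, 401]) cube([82, 1061, 21]);
translate([750, 267, 401]) cube([82, 1061, 21]);
translate([931, 267, 401]) cube([82, 1061, 21]);
translate([1112, 267, 401]) cube([82, 1061, 21]);
translate([1293, 267, 401]) cube([82, 1061, 21]);
translate([1474, 267, 401]) cube([82, 1061, 21]);
translate([1655, 267, 401]) cube([82, 1061, 21]);
translate([1836, 267, 401]) cube([82, 1061, 21]);
translate([2017, 267, 401]) cube([82, 1061, 21]);


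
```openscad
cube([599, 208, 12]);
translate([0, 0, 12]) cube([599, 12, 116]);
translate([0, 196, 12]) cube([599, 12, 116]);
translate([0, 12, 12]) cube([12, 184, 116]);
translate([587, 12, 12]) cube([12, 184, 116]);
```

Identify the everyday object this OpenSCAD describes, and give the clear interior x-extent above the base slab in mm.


An open box. The internal width is 575 mm.

A 599×208 base slab with four walls standing on it — an open box. The base is 599 mm wide and the walls are 12 mm thick, so the internal width is 599 − 2 × 12 = 575 mm.


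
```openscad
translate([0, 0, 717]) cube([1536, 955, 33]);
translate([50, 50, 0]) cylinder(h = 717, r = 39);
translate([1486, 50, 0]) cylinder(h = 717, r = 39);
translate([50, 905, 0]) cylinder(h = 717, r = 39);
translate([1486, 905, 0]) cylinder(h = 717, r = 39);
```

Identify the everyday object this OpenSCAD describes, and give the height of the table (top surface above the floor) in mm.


A table. The table height is 750 mm.

A 1536×955×33 slab sits at z = 717 on four Ø78 mm round legs — a table. The top surface is at 717 + 33 = 750 mm.


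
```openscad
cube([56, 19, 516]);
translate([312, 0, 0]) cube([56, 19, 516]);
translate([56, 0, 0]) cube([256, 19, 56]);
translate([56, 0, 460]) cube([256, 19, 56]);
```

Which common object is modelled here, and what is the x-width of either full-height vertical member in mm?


A picture frame. The border width is 56 mm.

Four thin pieces enclosing a rectangular opening — a picture frame. The two full-height stiles are 516 mm tall; the top rail sits at z = 460 and is 56 mm tall, so the border above the opening is 516 − 460 = 56 mm, matching the stile x-width.


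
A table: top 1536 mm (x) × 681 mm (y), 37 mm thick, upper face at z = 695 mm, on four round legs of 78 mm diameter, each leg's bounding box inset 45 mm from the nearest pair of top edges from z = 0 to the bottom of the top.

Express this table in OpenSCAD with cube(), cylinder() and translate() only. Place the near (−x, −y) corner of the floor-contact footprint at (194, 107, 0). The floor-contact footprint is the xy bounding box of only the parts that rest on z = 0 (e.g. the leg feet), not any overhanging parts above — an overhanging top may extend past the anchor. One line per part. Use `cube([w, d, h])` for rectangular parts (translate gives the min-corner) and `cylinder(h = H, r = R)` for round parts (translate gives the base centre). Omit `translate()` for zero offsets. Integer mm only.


translate([149, 62, 658]) cube([1536, 681, 37]);
translate([233, 146, 0]) cylinder(h = 658, r = 39);
translate([1601, 146, 0]) cylinder(h = 658, r = 39);
translate([233, 659, 0]) cylinder(h = 658, r = 39);
translate([1601, 659, 0]) cylinder(h = 658, r = 39);


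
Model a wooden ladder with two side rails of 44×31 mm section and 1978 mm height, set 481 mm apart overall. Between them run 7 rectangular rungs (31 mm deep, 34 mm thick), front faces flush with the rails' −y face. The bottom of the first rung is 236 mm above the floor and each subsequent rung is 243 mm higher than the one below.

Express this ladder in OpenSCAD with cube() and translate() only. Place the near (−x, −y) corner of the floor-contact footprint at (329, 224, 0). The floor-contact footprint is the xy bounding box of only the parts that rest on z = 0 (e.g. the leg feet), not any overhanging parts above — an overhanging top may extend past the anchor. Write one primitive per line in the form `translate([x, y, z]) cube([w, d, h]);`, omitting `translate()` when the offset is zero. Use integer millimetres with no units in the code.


translate([329, 224, 0]) cube([44, 31, 1978]);
translate([766, 224, 0]) cube([44, 31, 1978]);
translate([373, 224, 236]) cube([393, 31, 34]);
translate([373, 224, 479]) cube([393, 31, 34]);
translate([373, 224, 722]) cube([393, 31, 34]);
translate([373, 224, 965]) cube([393, 31, 34]);
translate([373, 224, 1208]) cube([393, 31, 34]);
translate([373, 224, 1451]) cube([393, 31, 34]);
translate([373, 224, 1694]) cube([393, 31, 34]);


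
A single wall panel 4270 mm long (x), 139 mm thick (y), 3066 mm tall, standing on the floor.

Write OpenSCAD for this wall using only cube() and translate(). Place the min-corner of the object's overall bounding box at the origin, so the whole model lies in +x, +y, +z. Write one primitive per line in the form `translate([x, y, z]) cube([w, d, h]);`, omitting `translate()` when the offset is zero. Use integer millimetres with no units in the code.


cube([4270, 139, 3066]);


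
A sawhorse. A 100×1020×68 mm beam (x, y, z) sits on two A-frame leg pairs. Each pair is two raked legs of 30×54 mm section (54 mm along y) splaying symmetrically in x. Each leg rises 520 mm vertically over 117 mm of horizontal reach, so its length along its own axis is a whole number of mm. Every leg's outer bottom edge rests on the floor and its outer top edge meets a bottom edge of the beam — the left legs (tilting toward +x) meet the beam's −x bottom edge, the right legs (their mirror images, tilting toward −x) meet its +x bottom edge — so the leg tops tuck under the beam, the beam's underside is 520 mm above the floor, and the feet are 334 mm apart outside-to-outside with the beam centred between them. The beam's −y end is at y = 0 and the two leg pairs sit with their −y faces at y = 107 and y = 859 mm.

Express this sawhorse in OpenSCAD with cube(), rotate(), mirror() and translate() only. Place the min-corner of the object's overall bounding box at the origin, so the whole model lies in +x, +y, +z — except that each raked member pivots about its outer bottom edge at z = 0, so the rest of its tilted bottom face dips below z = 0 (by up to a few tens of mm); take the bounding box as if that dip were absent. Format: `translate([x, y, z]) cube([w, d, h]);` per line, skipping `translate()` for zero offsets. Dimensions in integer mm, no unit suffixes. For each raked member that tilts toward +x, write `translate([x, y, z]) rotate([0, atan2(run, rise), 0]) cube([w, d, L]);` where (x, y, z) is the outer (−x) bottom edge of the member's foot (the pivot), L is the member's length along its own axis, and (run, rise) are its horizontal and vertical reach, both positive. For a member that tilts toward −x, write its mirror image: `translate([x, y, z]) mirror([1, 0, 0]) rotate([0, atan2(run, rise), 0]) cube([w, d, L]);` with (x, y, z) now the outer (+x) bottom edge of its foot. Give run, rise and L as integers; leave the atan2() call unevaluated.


translate([117, 0, 520]) cube([100, 1020, 68]);
translate([0, 107, 0]) rotate([0, atan2(117, 520), 0]) cube([30, 54, 533]);
translate([334, 107, 0]) mirror([1, 0, 0]) rotate([0, atan2(117, 520), 0]) cube([30, 54, 533]);
translate([0, 859, 0]) rotate([0, atan2(117, 520), 0]) cube([30, 54, 533]);
translate([334, 859, 0]) mirror([1, 0, 0]) rotate([0, atan2(117, 520), 0]) cube([30, 54, 533]);


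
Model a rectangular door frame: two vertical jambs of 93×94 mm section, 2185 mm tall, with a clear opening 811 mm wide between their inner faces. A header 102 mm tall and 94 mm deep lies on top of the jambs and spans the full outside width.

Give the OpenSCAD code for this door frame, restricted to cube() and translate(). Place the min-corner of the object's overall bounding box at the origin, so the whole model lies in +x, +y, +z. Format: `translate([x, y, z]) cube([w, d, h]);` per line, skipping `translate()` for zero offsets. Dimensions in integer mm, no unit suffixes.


cube([93, 94, 2185]);
translate([904, 0, 0]) cube([93, 94, 2185]);
translate([0, 0, 2185]) cube([997, 94, 102]);


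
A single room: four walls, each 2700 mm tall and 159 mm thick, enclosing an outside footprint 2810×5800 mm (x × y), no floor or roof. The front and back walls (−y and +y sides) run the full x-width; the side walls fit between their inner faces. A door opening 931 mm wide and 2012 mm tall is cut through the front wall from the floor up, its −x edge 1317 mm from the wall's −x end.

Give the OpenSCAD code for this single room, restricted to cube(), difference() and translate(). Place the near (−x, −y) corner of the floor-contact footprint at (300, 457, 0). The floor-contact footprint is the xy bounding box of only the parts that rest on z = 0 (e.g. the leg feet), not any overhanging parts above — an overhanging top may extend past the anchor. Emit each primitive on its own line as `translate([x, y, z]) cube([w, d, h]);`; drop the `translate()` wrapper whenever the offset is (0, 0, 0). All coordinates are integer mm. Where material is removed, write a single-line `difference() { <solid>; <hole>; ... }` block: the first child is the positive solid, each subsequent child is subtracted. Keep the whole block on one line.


difference() { translate([300, 457, 0]) cube([2810, 159, 2700]); translate([1617, 457, 0]) cube([931, 159, 2012]); }
translate([300, 6098, 0]) cube([2810, 159, 2700]);
translate([300, 616, 0]) cube([159, 5482, 2700]);
translate([2951, 616, 0]) cube([159, 5482, 2700]);


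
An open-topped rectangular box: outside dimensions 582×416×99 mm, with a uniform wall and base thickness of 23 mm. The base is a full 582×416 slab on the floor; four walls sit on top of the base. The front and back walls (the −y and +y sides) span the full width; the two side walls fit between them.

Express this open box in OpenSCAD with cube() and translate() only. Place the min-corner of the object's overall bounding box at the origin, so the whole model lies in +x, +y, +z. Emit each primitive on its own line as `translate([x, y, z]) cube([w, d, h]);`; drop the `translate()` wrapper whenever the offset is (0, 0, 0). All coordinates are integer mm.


cube([582, 416, 23]);
translate([0, 0, 23]) cube([582, 23, 76]);
translate([0, 393, 23]) cube([582, 23, 76]);
translate([0, 23, 23]) cube([23, 370, 76]);
translate([559, 23, 23]) cube([23, 370, 76]);


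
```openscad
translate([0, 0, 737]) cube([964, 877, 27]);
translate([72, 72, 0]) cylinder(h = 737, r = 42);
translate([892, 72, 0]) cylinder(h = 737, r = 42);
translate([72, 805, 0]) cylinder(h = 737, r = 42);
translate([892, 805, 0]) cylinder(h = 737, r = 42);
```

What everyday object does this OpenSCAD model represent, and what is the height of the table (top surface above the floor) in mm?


A table. The table height is 764 mm.

A 964×877×27 slab sits at z = 737 on four Ø84 mm round legs — a table. The top surface is at 737 + 27 = 764 mm.


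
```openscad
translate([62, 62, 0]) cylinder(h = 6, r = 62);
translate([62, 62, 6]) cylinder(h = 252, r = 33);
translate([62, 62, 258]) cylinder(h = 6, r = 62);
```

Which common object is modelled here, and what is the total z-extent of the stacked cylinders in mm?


A spool. The overall height is 264 mm.

Three coaxial cylinders, large–small–large — a spool. Two 6 mm flanges and a 252 mm core give 6 + 252 + 6 = 264 mm.


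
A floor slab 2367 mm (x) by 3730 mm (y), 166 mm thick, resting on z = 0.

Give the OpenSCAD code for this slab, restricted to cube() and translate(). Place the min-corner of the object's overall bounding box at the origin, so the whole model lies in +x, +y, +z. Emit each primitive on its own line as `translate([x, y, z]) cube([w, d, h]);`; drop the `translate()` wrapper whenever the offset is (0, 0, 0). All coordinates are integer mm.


cube([2367, 3730, 166]);


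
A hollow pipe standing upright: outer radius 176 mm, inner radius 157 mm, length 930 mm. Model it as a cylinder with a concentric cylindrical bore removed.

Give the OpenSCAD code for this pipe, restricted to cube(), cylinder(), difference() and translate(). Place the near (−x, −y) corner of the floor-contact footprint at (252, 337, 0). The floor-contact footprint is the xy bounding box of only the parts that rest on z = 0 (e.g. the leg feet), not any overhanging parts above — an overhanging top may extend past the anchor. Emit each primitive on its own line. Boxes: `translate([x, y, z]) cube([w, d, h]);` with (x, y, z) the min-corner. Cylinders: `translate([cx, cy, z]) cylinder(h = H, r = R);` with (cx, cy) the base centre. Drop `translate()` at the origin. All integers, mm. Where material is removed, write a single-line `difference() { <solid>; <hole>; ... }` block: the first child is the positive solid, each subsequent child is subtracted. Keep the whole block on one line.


difference() { translate([428, 513, 0]) cylinder(h = 930, r = 176); translate([428, 513, 0]) cylinder(h = 930, r = 157); }


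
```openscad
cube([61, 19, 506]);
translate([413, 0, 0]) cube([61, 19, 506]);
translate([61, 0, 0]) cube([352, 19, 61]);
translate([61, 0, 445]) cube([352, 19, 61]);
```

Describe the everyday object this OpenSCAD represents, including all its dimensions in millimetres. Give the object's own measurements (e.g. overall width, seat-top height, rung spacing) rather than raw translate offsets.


A rectangular picture frame lying in the x–z plane (depth along y). The opening is 352 mm wide (x) by 384 mm tall (z), surrounded by a border 61 mm wide on all four sides. The frame is 19 mm deep and is made of two full-height vertical stiles with two horizontal rails fitted between them.


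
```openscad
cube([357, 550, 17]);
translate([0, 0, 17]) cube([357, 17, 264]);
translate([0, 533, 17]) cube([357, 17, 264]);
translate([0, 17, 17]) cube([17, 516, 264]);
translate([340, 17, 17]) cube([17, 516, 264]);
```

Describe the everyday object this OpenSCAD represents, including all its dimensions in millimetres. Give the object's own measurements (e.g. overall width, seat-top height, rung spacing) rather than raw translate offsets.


An open-topped rectangular box: outside dimensions 357×550×281 mm, with a uniform wall and base thickness of 17 mm. The base is a full 357×550 slab on the floor; four walls sit on top of the base. The front and back walls (the −y and +y sides) span the full width; the two side walls fit between them.


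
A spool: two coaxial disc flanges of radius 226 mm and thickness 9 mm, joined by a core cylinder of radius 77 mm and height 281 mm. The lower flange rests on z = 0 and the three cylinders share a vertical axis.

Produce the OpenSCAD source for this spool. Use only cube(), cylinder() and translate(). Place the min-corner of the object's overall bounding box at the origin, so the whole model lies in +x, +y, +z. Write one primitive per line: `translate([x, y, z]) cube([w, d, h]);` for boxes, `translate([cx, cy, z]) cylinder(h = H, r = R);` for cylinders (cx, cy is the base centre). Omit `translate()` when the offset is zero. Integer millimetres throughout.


translate([226, 226, 0]) cylinder(h = 9, r = 226);
translate([226, 226, 9]) cylinder(h = 281, r = 77);
translate([226, 226, 290]) cylinder(h = 9, r = 226);


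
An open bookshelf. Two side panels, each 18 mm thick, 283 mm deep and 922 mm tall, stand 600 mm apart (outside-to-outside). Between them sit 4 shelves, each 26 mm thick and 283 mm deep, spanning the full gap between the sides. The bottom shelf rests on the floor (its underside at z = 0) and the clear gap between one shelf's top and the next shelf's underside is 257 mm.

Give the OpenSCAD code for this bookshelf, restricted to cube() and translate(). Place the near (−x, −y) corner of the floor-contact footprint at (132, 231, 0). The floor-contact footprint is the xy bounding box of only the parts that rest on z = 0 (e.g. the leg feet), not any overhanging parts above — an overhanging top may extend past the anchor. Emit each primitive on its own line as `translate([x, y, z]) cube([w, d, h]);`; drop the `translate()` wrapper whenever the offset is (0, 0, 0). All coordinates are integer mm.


translate([132, 231, 0]) cube([18, 283, 922]);
translate([714, 231, 0]) cube([18, 283, 922]);
translate([150, 231, 0]) cube([564, 283, 26]);
translate([150, 231, 283]) cube([564, 283, 26]);
translate([150, 231, 566]) cube([564, 283, 26]);
translate([150, 231, 849]) cube([564, 283, 26]);
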